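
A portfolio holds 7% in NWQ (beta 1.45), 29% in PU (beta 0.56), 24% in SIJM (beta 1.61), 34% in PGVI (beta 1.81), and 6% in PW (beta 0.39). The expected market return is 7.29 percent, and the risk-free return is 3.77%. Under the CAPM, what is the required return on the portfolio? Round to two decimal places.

β_P = Σ w_i β_i = 0.07×1.45 + 0.29×0.56 + 0.24×1.61 + 0.34×1.81 + 0.06×0.39 = 1.2891
MRP = 7.29% − 3.77% = 3.52%
E(R_P) = R_f + β_P × MRP = 3.77% + 1.2891 × 3.52% = 8.31%

8.31%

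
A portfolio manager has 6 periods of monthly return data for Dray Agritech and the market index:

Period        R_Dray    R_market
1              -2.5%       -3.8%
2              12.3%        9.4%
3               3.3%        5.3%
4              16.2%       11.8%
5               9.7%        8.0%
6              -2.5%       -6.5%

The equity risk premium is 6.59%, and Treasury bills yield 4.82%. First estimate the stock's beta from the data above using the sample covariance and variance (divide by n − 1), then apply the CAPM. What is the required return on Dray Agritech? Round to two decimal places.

11.45%

Mean R_i = (-2.5 + 12.3 + 3.3 + 16.2 + 9.7 − 2.5) / 6 = 6.0833%
Mean R_m = (-3.8 + 9.4 + 5.3 + 11.8 + 8.0 − 6.5) / 6 = 4.0333%
Σ(R_i − R̄_i)(R_m − R̄_m) = 280.4033  ⇒  Cov = 280.4033 / 5 = 56.0807
Σ(R_m − R̄_m)² = 278.7733  ⇒  Var(R_m) = 278.7733 / 5 = 55.7547
β = Cov / Var(R_m) = 56.0807 / 55.7547 = 1.0058
E(R) = R_f + β × MRP = 4.82% + 1.0058 × 6.59% = 11.45%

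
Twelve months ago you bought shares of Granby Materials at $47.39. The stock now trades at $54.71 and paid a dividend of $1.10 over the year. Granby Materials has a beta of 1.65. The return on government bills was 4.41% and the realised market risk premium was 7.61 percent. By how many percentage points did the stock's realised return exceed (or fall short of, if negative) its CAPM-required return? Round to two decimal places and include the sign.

+0.80%

Realised HPR = (P1 + D1 − P0) / P0 = (54.71 + 1.10 − 47.39) / 47.39 = 8.42 / 47.39 = 17.7675%
CAPM required = R_f + β·MRP = 4.41% + 1.65 × 7.61% = 16.9665%
α = realised − required = 17.7675% − 16.9665% = +0.80%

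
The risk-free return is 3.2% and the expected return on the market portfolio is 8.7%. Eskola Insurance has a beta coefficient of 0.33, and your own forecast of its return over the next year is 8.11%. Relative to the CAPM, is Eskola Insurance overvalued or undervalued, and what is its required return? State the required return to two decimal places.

Undervalued; required return 5.02%

MRP = 8.7% − 3.2% = 5.50%
Required return = R_f + β·MRP = 3.2% + 0.33 × 5.5% = 5.02%
Forecast 8.11% > required 5.02% → the stock plots above the SML → undervalued.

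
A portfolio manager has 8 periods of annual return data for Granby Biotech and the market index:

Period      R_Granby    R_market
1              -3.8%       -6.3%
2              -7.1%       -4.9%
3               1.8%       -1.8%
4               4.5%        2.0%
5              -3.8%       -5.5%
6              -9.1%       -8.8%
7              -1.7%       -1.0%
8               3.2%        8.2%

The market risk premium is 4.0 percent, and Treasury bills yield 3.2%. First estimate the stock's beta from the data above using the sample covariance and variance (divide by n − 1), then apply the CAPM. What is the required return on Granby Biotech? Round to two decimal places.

6.25%

Mean R_i = (-3.8 − 7.1 + 1.8 + 4.5 − 3.8 − 9.1 − 1.7 + 3.2) / 8 = -2.0000%
Mean R_m = (-6.3 − 4.9 − 1.8 + 2.0 − 5.5 − 8.8 − 1.0 + 8.2) / 8 = -2.2625%
Σ(R_i − R̄_i)(R_m − R̄_m) = 157.2100  ⇒  Cov = 157.2100 / 7 = 22.4586
Σ(R_m − R̄_m)² = 205.9188  ⇒  Var(R_m) = 205.9188 / 7 = 29.4170
β = Cov / Var(R_m) = 22.4586 / 29.4170 = 0.7635
E(R) = R_f + β × MRP = 3.2% + 0.7635 × 4.0% = 6.25%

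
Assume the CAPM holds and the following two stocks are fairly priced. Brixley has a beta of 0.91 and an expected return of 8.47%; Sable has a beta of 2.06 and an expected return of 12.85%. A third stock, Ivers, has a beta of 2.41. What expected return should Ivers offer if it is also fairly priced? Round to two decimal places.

MRP (SML slope) = (12.85% − 8.47%) / (2.06 − 0.91) = 4.38% / 1.15 = 3.8087%
R_f (intercept) = 8.47% − 0.91 × 3.8087% = 5.0041%
E(R_Ivers) = R_f + β × MRP = 5.0041% + 2.41 × 3.8087% = 14.18%

14.18%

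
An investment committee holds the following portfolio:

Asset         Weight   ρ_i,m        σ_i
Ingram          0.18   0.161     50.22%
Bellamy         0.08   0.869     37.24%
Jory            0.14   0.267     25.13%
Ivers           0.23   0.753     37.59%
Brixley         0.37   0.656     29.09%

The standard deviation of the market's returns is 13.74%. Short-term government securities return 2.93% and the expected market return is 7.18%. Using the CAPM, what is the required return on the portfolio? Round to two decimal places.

8.67%

β_Ingram = 0.161 × 50.22% / 13.74% = 0.5885
β_Bellamy = 0.869 × 37.24% / 13.74% = 2.3553
β_Jory = 0.267 × 25.13% / 13.74% = 0.4883
β_Ivers = 0.753 × 37.59% / 13.74% = 2.0601
β_Brixley = 0.656 × 29.09% / 13.74% = 1.3889
β_P = Σ w_i β_i = 0.18×0.5885 + 0.08×2.3553 + 0.14×0.4883 + 0.23×2.0601 + 0.37×1.3889 = 1.3504
MRP = 7.18% − 2.93% = 4.25%
E(R_P) = R_f + β_P × MRP = 2.93% + 1.3504 × 4.25% = 8.67%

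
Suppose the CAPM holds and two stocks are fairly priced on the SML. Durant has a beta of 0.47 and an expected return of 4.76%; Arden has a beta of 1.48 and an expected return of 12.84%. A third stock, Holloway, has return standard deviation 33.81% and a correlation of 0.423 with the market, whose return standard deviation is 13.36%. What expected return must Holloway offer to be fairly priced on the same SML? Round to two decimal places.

9.56%

MRP = (12.84% − 4.76%) / (1.48 − 0.47) = 8.0000%
R_f = 4.76% − 0.47 × 8.0000% = 1.0000%
β_Holloway = ρ·σ_i/σ_m = 0.423 × 33.81 / 13.36 = 1.0705
E(R_Holloway) = R_f + β × MRP = 1.0000% + 1.0705 × 8.0000% = 9.56%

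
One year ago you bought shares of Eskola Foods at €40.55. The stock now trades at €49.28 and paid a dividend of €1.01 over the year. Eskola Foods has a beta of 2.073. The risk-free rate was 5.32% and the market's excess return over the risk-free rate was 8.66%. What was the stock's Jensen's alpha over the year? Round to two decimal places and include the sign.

Realised HPR = (P1 + D1 − P0) / P0 = (49.28 + 1.01 − 40.55) / 40.55 = 9.74 / 40.55 = 24.0197%
CAPM required = R_f + β·MRP = 5.32% + 2.073 × 8.66% = 23.27218%
α = realised − required = 24.0197% − 23.27218% = +0.75%

+0.75%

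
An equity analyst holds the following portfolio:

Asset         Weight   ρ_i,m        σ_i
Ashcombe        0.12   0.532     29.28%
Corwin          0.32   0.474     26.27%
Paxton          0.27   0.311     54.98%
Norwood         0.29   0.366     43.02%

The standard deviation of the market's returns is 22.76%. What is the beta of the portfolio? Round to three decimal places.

β_Ashcombe = 0.532 × 29.28% / 22.76% = 0.6844
β_Corwin = 0.474 × 26.27% / 22.76% = 0.5471
β_Paxton = 0.311 × 54.98% / 22.76% = 0.7513
β_Norwood = 0.366 × 43.02% / 22.76% = 0.6918
β_P = Σ w_i β_i = 0.12×0.6844 + 0.32×0.5471 + 0.27×0.7513 + 0.29×0.6918 = 0.6607

0.661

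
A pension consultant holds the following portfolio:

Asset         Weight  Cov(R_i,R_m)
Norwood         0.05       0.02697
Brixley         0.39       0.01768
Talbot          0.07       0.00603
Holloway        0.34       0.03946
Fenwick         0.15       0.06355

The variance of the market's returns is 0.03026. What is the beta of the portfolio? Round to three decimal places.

1.045

β_Norwood = 0.02697 / 0.03026 = 0.8913
β_Brixley = 0.01768 / 0.03026 = 0.5843
β_Talbot = 0.00603 / 0.03026 = 0.1993
β_Holloway = 0.03946 / 0.03026 = 1.3040
β_Fenwick = 0.06355 / 0.03026 = 2.1001
β_P = Σ w_i β_i = 0.05×0.8913 + 0.39×0.5843 + 0.07×0.1993 + 0.34×1.3040 + 0.15×2.1001 = 1.0448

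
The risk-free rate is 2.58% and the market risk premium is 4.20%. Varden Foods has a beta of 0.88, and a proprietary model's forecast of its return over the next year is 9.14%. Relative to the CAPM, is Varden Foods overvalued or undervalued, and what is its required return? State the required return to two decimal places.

Required return = R_f + β·MRP = 2.58% + 0.88 × 4.20% = 6.28%
Forecast 9.14% > required 6.28% → the stock plots above the SML → undervalued.

Undervalued; required return 6.28%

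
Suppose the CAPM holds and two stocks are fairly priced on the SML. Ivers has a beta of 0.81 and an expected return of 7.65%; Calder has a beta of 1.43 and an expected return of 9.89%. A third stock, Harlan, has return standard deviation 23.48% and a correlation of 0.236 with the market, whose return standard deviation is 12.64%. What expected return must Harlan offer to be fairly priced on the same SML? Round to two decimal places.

MRP = (9.89% − 7.65%) / (1.43 − 0.81) = 3.6129%
R_f = 7.65% − 0.81 × 3.6129% = 4.7236%
β_Harlan = ρ·σ_i/σ_m = 0.236 × 23.48 / 12.64 = 0.4384
E(R_Harlan) = R_f + β × MRP = 4.7236% + 0.4384 × 3.6129% = 6.31%

6.31%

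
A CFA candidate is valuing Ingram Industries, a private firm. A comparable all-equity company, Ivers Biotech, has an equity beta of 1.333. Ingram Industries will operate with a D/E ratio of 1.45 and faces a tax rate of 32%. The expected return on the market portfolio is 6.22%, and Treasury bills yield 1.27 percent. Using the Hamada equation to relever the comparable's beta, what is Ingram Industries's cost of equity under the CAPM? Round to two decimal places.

β_L = β_U × [1 + (1 − t)(D/E)] = 1.333 × [1 + (1 − 0.32) × 1.45]
    = 1.333 × [1 + 0.68 × 1.45] = 1.333 × 1.9860 = 2.6473
MRP = 6.22% − 1.27% = 4.95%
E(R) = R_f + β_L × MRP = 1.27% + 2.6473 × 4.95% = 14.37%

14.37%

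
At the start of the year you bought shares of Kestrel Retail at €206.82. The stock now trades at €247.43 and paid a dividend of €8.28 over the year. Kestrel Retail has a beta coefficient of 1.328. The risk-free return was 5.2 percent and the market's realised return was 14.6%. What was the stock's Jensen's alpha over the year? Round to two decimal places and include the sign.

Realised HPR = (P1 + D1 − P0) / P0 = (247.43 + 8.28 − 206.82) / 206.82 = 48.89 / 206.82 = 23.6389%
MRP = 14.6% − 5.2% = 9.40%
CAPM required = R_f + β·MRP = 5.2% + 1.328 × 9.4% = 17.6832%
α = realised − required = 23.6389% − 17.6832% = +5.96%

+5.96%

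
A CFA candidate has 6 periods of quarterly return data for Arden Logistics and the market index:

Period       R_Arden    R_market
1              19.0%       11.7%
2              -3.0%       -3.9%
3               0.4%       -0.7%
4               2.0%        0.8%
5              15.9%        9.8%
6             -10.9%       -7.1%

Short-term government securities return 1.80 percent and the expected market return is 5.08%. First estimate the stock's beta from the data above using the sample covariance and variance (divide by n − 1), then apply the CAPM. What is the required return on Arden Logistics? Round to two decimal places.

Mean R_i = (19.0 − 3.0 + 0.4 + 2.0 + 15.9 − 10.9) / 6 = 3.9000%
Mean R_m = (11.7 − 3.9 − 0.7 + 0.8 + 9.8 − 7.1) / 6 = 1.7667%
Σ(R_i − R̄_i)(R_m − R̄_m) = 427.1900  ⇒  Cov = 427.1900 / 5 = 85.4380
Σ(R_m − R̄_m)² = 280.9533  ⇒  Var(R_m) = 280.9533 / 5 = 56.1907
β = Cov / Var(R_m) = 85.4380 / 56.1907 = 1.5205
MRP = 5.08% − 1.80% = 3.28%
E(R) = R_f + β × MRP = 1.80% + 1.5205 × 3.28% = 6.79%

6.79%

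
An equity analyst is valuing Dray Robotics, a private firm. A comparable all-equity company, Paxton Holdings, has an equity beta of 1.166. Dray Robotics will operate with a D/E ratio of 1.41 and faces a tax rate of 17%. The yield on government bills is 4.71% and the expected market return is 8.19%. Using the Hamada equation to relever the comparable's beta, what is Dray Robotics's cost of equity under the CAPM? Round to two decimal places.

13.52%

β_L = β_U × [1 + (1 − t)(D/E)] = 1.166 × [1 + (1 − 0.17) × 1.41]
    = 1.166 × [1 + 0.83 × 1.41] = 1.166 × 2.1703 = 2.5306
MRP = 8.19% − 4.71% = 3.48%
E(R) = R_f + β_L × MRP = 4.71% + 2.5306 × 3.48% = 13.52%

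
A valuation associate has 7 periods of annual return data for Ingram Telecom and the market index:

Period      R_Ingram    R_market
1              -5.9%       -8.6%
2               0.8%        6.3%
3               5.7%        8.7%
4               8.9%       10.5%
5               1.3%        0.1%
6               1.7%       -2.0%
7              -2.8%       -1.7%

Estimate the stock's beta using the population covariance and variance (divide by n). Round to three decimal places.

Mean R_i = (-5.9 + 0.8 + 5.7 + 8.9 + 1.3 + 1.7 − 2.8) / 7 = 1.3857%
Mean R_m = (-8.6 + 6.3 + 8.7 + 10.5 + 0.1 − 2.0 − 1.7) / 7 = 1.9000%
Σ(R_i − R̄_i)(R_m − R̄_m) = 181.8800  ⇒  Cov = 181.8800 / 7 = 25.9829
Σ(R_m − R̄_m)² = 281.2200  ⇒  Var(R_m) = 281.2200 / 7 = 40.1743
β = Cov / Var(R_m) = 25.9829 / 40.1743 = 0.6468

0.647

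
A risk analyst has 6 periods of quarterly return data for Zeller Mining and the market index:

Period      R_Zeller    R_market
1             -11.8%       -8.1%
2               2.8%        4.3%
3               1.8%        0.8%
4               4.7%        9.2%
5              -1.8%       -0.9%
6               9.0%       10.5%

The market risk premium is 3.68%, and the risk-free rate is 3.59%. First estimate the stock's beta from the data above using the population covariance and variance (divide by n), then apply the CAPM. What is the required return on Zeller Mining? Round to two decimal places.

7.23%

Mean R_i = (-11.8 + 2.8 + 1.8 + 4.7 − 1.8 + 9.0) / 6 = 0.7833%
Mean R_m = (-8.1 + 4.3 + 0.8 + 9.2 − 0.9 + 10.5) / 6 = 2.6333%
Σ(R_i − R̄_i)(R_m − R̄_m) = 236.0433  ⇒  Cov = 236.0433 / 6 = 39.3406
Σ(R_m − R̄_m)² = 238.8333  ⇒  Var(R_m) = 238.8333 / 6 = 39.8056
β = Cov / Var(R_m) = 39.3406 / 39.8056 = 0.9883
E(R) = R_f + β × MRP = 3.59% + 0.9883 × 3.68% = 7.23%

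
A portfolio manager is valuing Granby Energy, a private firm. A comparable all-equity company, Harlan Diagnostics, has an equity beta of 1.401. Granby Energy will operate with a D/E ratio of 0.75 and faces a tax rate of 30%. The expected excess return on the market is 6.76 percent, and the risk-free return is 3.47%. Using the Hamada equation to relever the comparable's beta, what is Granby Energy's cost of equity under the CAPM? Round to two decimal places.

17.91%

β_L = β_U × [1 + (1 − t)(D/E)] = 1.401 × [1 + (1 − 0.30) × 0.75]
    = 1.401 × [1 + 0.70 × 0.75] = 1.401 × 1.5250 = 2.1365
E(R) = R_f + β_L × MRP = 3.47% + 2.1365 × 6.76% = 17.91%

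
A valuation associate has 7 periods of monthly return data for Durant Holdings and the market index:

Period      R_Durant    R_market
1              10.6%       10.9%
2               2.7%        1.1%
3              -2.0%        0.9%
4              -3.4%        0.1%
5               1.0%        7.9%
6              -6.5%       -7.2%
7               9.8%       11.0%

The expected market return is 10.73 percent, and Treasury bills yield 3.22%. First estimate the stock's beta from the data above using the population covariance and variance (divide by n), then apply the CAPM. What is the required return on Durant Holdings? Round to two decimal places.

9.81%

Mean R_i = (10.6 + 2.7 − 2.0 − 3.4 + 1.0 − 6.5 + 9.8) / 7 = 1.7429%
Mean R_m = (10.9 + 1.1 + 0.9 + 0.1 + 7.9 − 7.2 + 11.0) / 7 = 3.5286%
Σ(R_i − R̄_i)(R_m − R̄_m) = 235.8214  ⇒  Cov = 235.8214 / 7 = 33.6888
Σ(R_m − R̄_m)² = 268.9343  ⇒  Var(R_m) = 268.9343 / 7 = 38.4192
β = Cov / Var(R_m) = 33.6888 / 38.4192 = 0.8769
MRP = 10.73% − 3.22% = 7.51%
E(R) = R_f + β × MRP = 3.22% + 0.8769 × 7.51% = 9.81%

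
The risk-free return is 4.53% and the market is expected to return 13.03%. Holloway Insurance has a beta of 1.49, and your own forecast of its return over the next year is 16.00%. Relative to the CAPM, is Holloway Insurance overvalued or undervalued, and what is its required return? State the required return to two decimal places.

Overvalued; required return 17.20%

MRP = 13.03% − 4.53% = 8.50%
Required return = R_f + β·MRP = 4.53% + 1.49 × 8.50% = 17.20%
Forecast 16.00% < required 17.20% → the stock plots below the SML → overvalued.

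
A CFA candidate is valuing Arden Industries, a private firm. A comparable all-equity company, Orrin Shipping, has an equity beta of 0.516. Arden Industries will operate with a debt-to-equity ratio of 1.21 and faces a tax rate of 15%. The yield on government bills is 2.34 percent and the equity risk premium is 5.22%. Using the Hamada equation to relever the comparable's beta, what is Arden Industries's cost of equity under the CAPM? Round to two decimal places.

7.80%

β_L = β_U × [1 + (1 − t)(D/E)] = 0.516 × [1 + (1 − 0.15) × 1.21]
    = 0.516 × [1 + 0.85 × 1.21] = 0.516 × 2.0285 = 1.0467
E(R) = R_f + β_L × MRP = 2.34% + 1.0467 × 5.22% = 7.80%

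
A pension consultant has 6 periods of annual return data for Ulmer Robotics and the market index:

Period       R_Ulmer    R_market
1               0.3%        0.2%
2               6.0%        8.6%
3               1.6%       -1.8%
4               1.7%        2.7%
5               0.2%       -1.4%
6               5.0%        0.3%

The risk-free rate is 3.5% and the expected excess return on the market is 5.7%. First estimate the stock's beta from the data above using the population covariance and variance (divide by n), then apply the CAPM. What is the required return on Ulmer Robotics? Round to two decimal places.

6.06%

Mean R_i = (0.3 + 6.0 + 1.6 + 1.7 + 0.2 + 5.0) / 6 = 2.4667%
Mean R_m = (0.2 + 8.6 − 1.8 + 2.7 − 1.4 + 0.3) / 6 = 1.4333%
Σ(R_i − R̄_i)(R_m − R̄_m) = 33.3767  ⇒  Cov = 33.3767 / 6 = 5.5628
Σ(R_m − R̄_m)² = 74.2533  ⇒  Var(R_m) = 74.2533 / 6 = 12.3756
β = Cov / Var(R_m) = 5.5628 / 12.3756 = 0.4495
E(R) = R_f + β × MRP = 3.5% + 0.4495 × 5.7% = 6.06%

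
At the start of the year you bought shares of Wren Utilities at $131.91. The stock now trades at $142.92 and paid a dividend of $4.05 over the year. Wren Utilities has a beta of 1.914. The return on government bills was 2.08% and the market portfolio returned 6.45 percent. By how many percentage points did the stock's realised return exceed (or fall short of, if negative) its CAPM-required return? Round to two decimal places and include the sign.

Realised HPR = (P1 + D1 − P0) / P0 = (142.92 + 4.05 − 131.91) / 131.91 = 15.06 / 131.91 = 11.4169%
MRP = 6.45% − 2.08% = 4.37%
CAPM required = R_f + β·MRP = 2.08% + 1.914 × 4.37% = 10.44418%
α = realised − required = 11.4169% − 10.44418% = +0.97%

+0.97%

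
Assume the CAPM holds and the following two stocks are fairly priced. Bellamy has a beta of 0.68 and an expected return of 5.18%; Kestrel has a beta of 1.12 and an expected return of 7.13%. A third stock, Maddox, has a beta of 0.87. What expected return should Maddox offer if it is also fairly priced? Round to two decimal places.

MRP (SML slope) = (7.13% − 5.18%) / (1.12 − 0.68) = 1.95% / 0.44 = 4.4318%
R_f (intercept) = 5.18% − 0.68 × 4.4318% = 2.1664%
E(R_Maddox) = R_f + β × MRP = 2.1664% + 0.87 × 4.4318% = 6.02%

6.02%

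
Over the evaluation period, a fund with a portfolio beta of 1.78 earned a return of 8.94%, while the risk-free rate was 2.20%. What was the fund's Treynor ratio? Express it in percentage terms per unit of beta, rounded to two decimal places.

3.79%

Treynor = (R_P − R_f) / β_P = (8.94% − 2.20%) / 1.7800 = 6.74% / 1.7800 = 3.79%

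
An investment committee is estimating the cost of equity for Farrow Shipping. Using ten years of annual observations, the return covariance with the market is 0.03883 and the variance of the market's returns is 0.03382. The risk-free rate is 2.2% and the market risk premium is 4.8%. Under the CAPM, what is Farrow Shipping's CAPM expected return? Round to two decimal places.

β = Cov(R_i, R_m) / Var(R_m) = 0.03883 / 0.03382 = 1.1481
E(R) = R_f + β × MRP = 2.2% + 1.1481 × 4.8% = 7.71%

7.71%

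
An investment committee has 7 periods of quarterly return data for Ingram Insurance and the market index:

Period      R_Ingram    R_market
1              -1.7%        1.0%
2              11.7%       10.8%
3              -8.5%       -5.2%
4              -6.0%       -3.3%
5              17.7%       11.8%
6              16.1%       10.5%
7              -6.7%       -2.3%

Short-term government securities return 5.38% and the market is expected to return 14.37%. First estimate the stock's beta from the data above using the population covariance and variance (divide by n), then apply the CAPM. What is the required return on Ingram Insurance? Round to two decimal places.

Mean R_i = (-1.7 + 11.7 − 8.5 − 6.0 + 17.7 + 16.1 − 6.7) / 7 = 3.2286%
Mean R_m = (1.0 + 10.8 − 5.2 − 3.3 + 11.8 + 10.5 − 2.3) / 7 = 3.3286%
Σ(R_i − R̄_i)(R_m − R̄_m) = 506.7543  ⇒  Cov = 506.7543 / 7 = 72.3935
Σ(R_m − R̄_m)² = 332.7943  ⇒  Var(R_m) = 332.7943 / 7 = 47.5420
β = Cov / Var(R_m) = 72.3935 / 47.5420 = 1.5227
MRP = 14.37% − 5.38% = 8.99%
E(R) = R_f + β × MRP = 5.38% + 1.5227 × 8.99% = 19.07%

19.07%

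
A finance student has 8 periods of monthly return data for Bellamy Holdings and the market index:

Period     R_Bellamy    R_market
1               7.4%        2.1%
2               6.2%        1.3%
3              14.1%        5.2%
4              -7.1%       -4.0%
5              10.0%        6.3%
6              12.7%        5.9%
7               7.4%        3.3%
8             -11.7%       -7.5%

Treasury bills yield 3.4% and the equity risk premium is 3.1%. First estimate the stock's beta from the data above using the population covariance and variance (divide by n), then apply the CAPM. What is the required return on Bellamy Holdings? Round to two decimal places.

9.09%

Mean R_i = (7.4 + 6.2 + 14.1 − 7.1 + 10.0 + 12.7 + 7.4 − 11.7) / 8 = 4.8750%
Mean R_m = (2.1 + 1.3 + 5.2 − 4.0 + 6.3 + 5.9 + 3.3 − 7.5) / 8 = 1.5750%
Σ(R_i − R̄_i)(R_m − R̄_m) = 313.9950  ⇒  Cov = 313.9950 / 8 = 39.2494
Σ(R_m − R̄_m)² = 170.9350  ⇒  Var(R_m) = 170.9350 / 8 = 21.3669
β = Cov / Var(R_m) = 39.2494 / 21.3669 = 1.8369
E(R) = R_f + β × MRP = 3.4% + 1.8369 × 3.1% = 9.09%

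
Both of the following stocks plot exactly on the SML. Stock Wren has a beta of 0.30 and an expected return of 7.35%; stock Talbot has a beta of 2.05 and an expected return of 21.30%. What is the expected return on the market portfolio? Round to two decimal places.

Both satisfy E(R) = R_f + β·MRP, so the slope of the SML is
MRP = (21.30% − 7.35%) / (2.05 − 0.30) = 13.95% / 1.75 = 7.9714%
R_f = E(R_Wren) − β_Wren·MRP = 7.35% − 0.30 × 7.9714% = 4.9586%
E(R_m) = R_f + MRP = 4.9586% + 7.9714% = 12.93%

12.93%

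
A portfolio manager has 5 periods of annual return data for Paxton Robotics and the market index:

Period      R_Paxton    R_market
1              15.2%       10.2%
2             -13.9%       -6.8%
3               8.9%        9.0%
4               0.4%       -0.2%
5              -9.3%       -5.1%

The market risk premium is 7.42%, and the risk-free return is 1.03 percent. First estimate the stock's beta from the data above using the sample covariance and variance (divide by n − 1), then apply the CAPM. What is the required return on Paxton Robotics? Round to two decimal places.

12.29%

Mean R_i = (15.2 − 13.9 + 8.9 + 0.4 − 9.3) / 5 = 0.2600%
Mean R_m = (10.2 − 6.8 + 9.0 − 0.2 − 5.1) / 5 = 1.4200%
Σ(R_i − R̄_i)(R_m − R̄_m) = 375.1640  ⇒  Cov = 375.1640 / 4 = 93.7910
Σ(R_m − R̄_m)² = 247.2480  ⇒  Var(R_m) = 247.2480 / 4 = 61.8120
β = Cov / Var(R_m) = 93.7910 / 61.8120 = 1.5174
E(R) = R_f + β × MRP = 1.03% + 1.5174 × 7.42% = 12.29%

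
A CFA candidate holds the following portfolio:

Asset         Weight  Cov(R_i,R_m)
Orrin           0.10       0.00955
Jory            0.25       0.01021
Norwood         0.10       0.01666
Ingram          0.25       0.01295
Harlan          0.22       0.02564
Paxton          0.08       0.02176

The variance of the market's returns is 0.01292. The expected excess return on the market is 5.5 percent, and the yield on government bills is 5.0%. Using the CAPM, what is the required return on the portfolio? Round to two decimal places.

11.72%

β_Orrin = 0.00955 / 0.01292 = 0.7392
β_Jory = 0.01021 / 0.01292 = 0.7902
β_Norwood = 0.01666 / 0.01292 = 1.2895
β_Ingram = 0.01295 / 0.01292 = 1.0023
β_Harlan = 0.02564 / 0.01292 = 1.9845
β_Paxton = 0.02176 / 0.01292 = 1.6842
β_P = Σ w_i β_i = 0.10×0.7392 + 0.25×0.7902 + 0.10×1.2895 + 0.25×1.0023 + 0.22×1.9845 + 0.08×1.6842 = 1.2223
E(R_P) = R_f + β_P × MRP = 5.0% + 1.2223 × 5.5% = 11.72%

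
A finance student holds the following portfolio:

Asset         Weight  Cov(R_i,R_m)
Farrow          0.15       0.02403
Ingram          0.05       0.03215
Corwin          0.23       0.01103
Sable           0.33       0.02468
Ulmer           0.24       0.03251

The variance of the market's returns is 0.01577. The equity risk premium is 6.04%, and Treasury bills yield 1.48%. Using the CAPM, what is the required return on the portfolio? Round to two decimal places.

10.56%

β_Farrow = 0.02403 / 0.01577 = 1.5238
β_Ingram = 0.03215 / 0.01577 = 2.0387
β_Corwin = 0.01103 / 0.01577 = 0.6994
β_Sable = 0.02468 / 0.01577 = 1.5650
β_Ulmer = 0.03251 / 0.01577 = 2.0615
β_P = Σ w_i β_i = 0.15×1.5238 + 0.05×2.0387 + 0.23×0.6994 + 0.33×1.5650 + 0.24×2.0615 = 1.5026
E(R_P) = R_f + β_P × MRP = 1.48% + 1.5026 × 6.04% = 10.56%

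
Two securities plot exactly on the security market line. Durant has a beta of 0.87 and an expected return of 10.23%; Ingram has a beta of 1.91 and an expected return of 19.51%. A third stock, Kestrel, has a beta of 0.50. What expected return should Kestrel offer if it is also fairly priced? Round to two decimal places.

6.93%

MRP (SML slope) = (19.51% − 10.23%) / (1.91 − 0.87) = 9.28% / 1.04 = 8.9231%
R_f (intercept) = 10.23% − 0.87 × 8.9231% = 2.4669%
E(R_Kestrel) = R_f + β × MRP = 2.4669% + 0.50 × 8.9231% = 6.93%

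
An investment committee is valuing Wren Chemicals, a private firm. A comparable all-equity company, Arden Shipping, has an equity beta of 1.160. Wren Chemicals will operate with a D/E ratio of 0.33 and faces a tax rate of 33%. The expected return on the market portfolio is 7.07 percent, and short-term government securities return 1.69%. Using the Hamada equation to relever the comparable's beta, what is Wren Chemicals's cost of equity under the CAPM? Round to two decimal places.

9.31%

β_L = β_U × [1 + (1 − t)(D/E)] = 1.160 × [1 + (1 − 0.33) × 0.33]
    = 1.160 × [1 + 0.67 × 0.33] = 1.160 × 1.2211 = 1.4165
MRP = 7.07% − 1.69% = 5.38%
E(R) = R_f + β_L × MRP = 1.69% + 1.4165 × 5.38% = 9.31%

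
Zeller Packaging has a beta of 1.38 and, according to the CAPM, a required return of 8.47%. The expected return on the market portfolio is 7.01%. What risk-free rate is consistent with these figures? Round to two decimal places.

3.17%

E(R) = R_f + β(E(R_m) − R_f) = R_f(1 − β) + β·E(R_m)
8.47% = R_f × (1 − 1.38) + 1.38 × 7.01%
8.47% = R_f × -0.38 + 9.6738%
R_f = (8.47% − 9.6738%) / -0.38 = 3.17%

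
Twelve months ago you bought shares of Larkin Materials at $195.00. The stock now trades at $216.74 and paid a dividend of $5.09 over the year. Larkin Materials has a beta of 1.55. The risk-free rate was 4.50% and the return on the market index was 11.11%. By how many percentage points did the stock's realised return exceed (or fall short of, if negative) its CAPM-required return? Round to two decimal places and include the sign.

Realised HPR = (P1 + D1 − P0) / P0 = (216.74 + 5.09 − 195.00) / 195.00 = 26.83 / 195.00 = 13.7590%
MRP = 11.11% − 4.50% = 6.61%
CAPM required = R_f + β·MRP = 4.50% + 1.55 × 6.61% = 14.7455%
α = realised − required = 13.7590% − 14.7455% = -0.99%

-0.99%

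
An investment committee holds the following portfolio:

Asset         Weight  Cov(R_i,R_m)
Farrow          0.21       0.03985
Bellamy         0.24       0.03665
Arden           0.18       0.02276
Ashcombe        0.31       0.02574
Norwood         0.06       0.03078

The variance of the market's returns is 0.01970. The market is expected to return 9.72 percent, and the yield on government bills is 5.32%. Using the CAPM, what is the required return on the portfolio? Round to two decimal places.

12.26%

β_Farrow = 0.03985 / 0.01970 = 2.0228
β_Bellamy = 0.03665 / 0.01970 = 1.8604
β_Arden = 0.02276 / 0.01970 = 1.1553
β_Ashcombe = 0.02574 / 0.01970 = 1.3066
β_Norwood = 0.03078 / 0.01970 = 1.5624
β_P = Σ w_i β_i = 0.21×2.0228 + 0.24×1.8604 + 0.18×1.1553 + 0.31×1.3066 + 0.06×1.5624 = 1.5780
MRP = 9.72% − 5.32% = 4.40%
E(R_P) = R_f + β_P × MRP = 5.32% + 1.5780 × 4.40% = 12.26%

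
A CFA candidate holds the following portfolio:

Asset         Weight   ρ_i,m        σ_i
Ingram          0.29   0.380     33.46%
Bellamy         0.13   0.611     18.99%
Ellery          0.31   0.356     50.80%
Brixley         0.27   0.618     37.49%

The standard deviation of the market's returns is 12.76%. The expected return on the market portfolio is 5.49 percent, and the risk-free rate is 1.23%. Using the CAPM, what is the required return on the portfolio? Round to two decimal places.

6.92%

β_Ingram = 0.380 × 33.46% / 12.76% = 0.9965
β_Bellamy = 0.611 × 18.99% / 12.76% = 0.9093
β_Ellery = 0.356 × 50.80% / 12.76% = 1.4173
β_Brixley = 0.618 × 37.49% / 12.76% = 1.8157
β_P = Σ w_i β_i = 0.29×0.9965 + 0.13×0.9093 + 0.31×1.4173 + 0.27×1.8157 = 1.3368
MRP = 5.49% − 1.23% = 4.26%
E(R_P) = R_f + β_P × MRP = 1.23% + 1.3368 × 4.26% = 6.92%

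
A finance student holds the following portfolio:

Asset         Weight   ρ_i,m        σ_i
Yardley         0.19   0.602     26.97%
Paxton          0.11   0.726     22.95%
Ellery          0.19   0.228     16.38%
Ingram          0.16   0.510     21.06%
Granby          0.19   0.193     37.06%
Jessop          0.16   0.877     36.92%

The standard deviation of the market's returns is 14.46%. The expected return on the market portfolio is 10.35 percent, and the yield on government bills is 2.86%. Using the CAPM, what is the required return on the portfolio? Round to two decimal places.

β_Yardley = 0.602 × 26.97% / 14.46% = 1.1228
β_Paxton = 0.726 × 22.95% / 14.46% = 1.1523
β_Ellery = 0.228 × 16.38% / 14.46% = 0.2583
β_Ingram = 0.510 × 21.06% / 14.46% = 0.7428
β_Granby = 0.193 × 37.06% / 14.46% = 0.4946
β_Jessop = 0.877 × 36.92% / 14.46% = 2.2392
β_P = Σ w_i β_i = 0.19×1.1228 + 0.11×1.1523 + 0.19×0.2583 + 0.16×0.7428 + 0.19×0.4946 + 0.16×2.2392 = 0.9603
MRP = 10.35% − 2.86% = 7.49%
E(R_P) = R_f + β_P × MRP = 2.86% + 0.9603 × 7.49% = 10.05%

10.05%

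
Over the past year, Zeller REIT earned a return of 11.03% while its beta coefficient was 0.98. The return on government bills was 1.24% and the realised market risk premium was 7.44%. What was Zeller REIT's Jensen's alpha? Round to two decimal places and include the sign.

+2.50%

CAPM benchmark = R_f + β(R_m − R_f) = 1.24% + 0.98 × 7.44% = 8.5312%
α = actual − benchmark = 11.03% − 8.5312% = +2.50%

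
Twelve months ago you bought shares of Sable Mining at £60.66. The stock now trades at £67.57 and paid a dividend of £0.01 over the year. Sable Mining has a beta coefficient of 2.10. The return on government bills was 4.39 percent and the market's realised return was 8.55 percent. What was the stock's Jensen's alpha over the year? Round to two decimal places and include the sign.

-1.72%

Realised HPR = (P1 + D1 − P0) / P0 = (67.57 + 0.01 − 60.66) / 60.66 = 6.92 / 60.66 = 11.4078%
MRP = 8.55% − 4.39% = 4.16%
CAPM required = R_f + β·MRP = 4.39% + 2.10 × 4.16% = 13.1260%
α = realised − required = 11.4078% − 13.1260% = -1.72%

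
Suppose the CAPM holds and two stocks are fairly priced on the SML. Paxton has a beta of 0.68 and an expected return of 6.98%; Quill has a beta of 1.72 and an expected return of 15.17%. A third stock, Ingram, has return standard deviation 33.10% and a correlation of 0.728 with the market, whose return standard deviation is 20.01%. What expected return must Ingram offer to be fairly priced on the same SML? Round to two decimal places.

11.11%

MRP = (15.17% − 6.98%) / (1.72 − 0.68) = 7.8750%
R_f = 6.98% − 0.68 × 7.8750% = 1.6250%
β_Ingram = ρ·σ_i/σ_m = 0.728 × 33.10 / 20.01 = 1.2042
E(R_Ingram) = R_f + β × MRP = 1.6250% + 1.2042 × 7.8750% = 11.11%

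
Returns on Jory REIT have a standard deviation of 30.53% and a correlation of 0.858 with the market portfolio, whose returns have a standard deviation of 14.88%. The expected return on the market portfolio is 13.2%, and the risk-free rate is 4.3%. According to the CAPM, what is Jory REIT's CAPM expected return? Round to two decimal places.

β = ρ × σ_i / σ_m = 0.858 × 30.53% / 14.88% = 1.7604
MRP = 13.2% − 4.3% = 8.90%
E(R) = 4.3% + 1.7604 × 8.9% = 19.97%

19.97%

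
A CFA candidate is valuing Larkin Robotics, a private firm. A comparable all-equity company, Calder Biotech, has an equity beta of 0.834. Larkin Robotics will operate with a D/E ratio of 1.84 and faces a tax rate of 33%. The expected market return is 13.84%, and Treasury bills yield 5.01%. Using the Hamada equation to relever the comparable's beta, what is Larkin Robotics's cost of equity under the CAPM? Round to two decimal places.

β_L = β_U × [1 + (1 − t)(D/E)] = 0.834 × [1 + (1 − 0.33) × 1.84]
    = 0.834 × [1 + 0.67 × 1.84] = 0.834 × 2.2328 = 1.8622
MRP = 13.84% − 5.01% = 8.83%
E(R) = R_f + β_L × MRP = 5.01% + 1.8622 × 8.83% = 21.45%

21.45%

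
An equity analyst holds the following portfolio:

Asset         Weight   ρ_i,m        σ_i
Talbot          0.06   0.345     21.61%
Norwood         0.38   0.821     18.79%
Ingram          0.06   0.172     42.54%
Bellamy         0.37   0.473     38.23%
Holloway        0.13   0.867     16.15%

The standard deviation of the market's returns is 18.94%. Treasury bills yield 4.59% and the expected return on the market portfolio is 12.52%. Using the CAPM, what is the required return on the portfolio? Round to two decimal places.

β_Talbot = 0.345 × 21.61% / 18.94% = 0.3936
β_Norwood = 0.821 × 18.79% / 18.94% = 0.8145
β_Ingram = 0.172 × 42.54% / 18.94% = 0.3863
β_Bellamy = 0.473 × 38.23% / 18.94% = 0.9547
β_Holloway = 0.867 × 16.15% / 18.94% = 0.7393
β_P = Σ w_i β_i = 0.06×0.3936 + 0.38×0.8145 + 0.06×0.3863 + 0.37×0.9547 + 0.13×0.7393 = 0.8057
MRP = 12.52% − 4.59% = 7.93%
E(R_P) = R_f + β_P × MRP = 4.59% + 0.8057 × 7.93% = 10.98%

10.98%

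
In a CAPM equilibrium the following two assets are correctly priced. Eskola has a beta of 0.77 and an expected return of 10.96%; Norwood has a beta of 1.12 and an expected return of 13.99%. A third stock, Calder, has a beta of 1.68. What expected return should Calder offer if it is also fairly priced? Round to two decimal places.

18.84%

MRP (SML slope) = (13.99% − 10.96%) / (1.12 − 0.77) = 3.03% / 0.35 = 8.6571%
R_f (intercept) = 10.96% − 0.77 × 8.6571% = 4.2940%
E(R_Calder) = R_f + β × MRP = 4.2940% + 1.68 × 8.6571% = 18.84%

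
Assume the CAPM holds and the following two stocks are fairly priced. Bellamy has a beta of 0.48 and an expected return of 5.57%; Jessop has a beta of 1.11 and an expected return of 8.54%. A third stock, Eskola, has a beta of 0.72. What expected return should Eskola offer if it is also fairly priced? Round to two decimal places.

MRP (SML slope) = (8.54% − 5.57%) / (1.11 − 0.48) = 2.97% / 0.63 = 4.7143%
R_f (intercept) = 5.57% − 0.48 × 4.7143% = 3.3071%
E(R_Eskola) = R_f + β × MRP = 3.3071% + 0.72 × 4.7143% = 6.70%

6.70%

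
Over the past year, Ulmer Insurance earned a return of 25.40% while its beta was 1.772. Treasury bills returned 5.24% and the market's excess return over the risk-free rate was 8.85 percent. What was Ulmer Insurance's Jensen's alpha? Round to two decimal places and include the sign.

+4.48%

CAPM benchmark = R_f + β(R_m − R_f) = 5.24% + 1.772 × 8.85% = 20.92220%
α = actual − benchmark = 25.40% − 20.92220% = +4.48%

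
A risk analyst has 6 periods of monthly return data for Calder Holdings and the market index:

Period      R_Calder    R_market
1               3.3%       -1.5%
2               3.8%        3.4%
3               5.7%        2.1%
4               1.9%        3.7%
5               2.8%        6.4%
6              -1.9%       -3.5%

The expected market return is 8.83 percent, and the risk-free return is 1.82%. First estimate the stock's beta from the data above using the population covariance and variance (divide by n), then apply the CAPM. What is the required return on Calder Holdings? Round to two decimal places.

4.35%

Mean R_i = (3.3 + 3.8 + 5.7 + 1.9 + 2.8 − 1.9) / 6 = 2.6000%
Mean R_m = (-1.5 + 3.4 + 2.1 + 3.7 + 6.4 − 3.5) / 6 = 1.7667%
Σ(R_i − R̄_i)(R_m − R̄_m) = 23.9800  ⇒  Cov = 23.9800 / 6 = 3.9967
Σ(R_m − R̄_m)² = 66.3933  ⇒  Var(R_m) = 66.3933 / 6 = 11.0656
β = Cov / Var(R_m) = 3.9967 / 11.0656 = 0.3612
MRP = 8.83% − 1.82% = 7.01%
E(R) = R_f + β × MRP = 1.82% + 0.3612 × 7.01% = 4.35%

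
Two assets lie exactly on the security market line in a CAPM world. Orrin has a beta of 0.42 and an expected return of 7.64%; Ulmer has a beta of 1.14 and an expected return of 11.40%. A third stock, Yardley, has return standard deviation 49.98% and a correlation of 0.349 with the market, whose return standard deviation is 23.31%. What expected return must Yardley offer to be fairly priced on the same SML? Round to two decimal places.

MRP = (11.40% − 7.64%) / (1.14 − 0.42) = 5.2222%
R_f = 7.64% − 0.42 × 5.2222% = 5.4467%
β_Yardley = ρ·σ_i/σ_m = 0.349 × 49.98 / 23.31 = 0.7483
E(R_Yardley) = R_f + β × MRP = 5.4467% + 0.7483 × 5.2222% = 9.35%

9.35%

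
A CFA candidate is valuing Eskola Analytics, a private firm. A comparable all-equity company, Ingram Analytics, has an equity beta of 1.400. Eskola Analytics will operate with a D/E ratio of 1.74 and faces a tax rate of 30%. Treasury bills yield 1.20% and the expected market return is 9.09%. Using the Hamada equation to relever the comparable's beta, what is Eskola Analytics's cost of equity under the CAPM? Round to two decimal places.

β_L = β_U × [1 + (1 − t)(D/E)] = 1.400 × [1 + (1 − 0.30) × 1.74]
    = 1.400 × [1 + 0.70 × 1.74] = 1.400 × 2.2180 = 3.1052
MRP = 9.09% − 1.20% = 7.89%
E(R) = R_f + β_L × MRP = 1.20% + 3.1052 × 7.89% = 25.70%

25.70%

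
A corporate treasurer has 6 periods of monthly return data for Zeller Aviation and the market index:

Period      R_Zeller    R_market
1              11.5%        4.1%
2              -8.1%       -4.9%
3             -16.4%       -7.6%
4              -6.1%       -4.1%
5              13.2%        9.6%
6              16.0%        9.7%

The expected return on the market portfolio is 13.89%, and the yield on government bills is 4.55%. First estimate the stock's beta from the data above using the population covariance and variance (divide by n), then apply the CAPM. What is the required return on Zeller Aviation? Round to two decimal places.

20.66%

Mean R_i = (11.5 − 8.1 − 16.4 − 6.1 + 13.2 + 16.0) / 6 = 1.6833%
Mean R_m = (4.1 − 4.9 − 7.6 − 4.1 + 9.6 + 9.7) / 6 = 1.1333%
Σ(R_i − R̄_i)(R_m − R̄_m) = 506.9633  ⇒  Cov = 506.9633 / 6 = 84.4939
Σ(R_m − R̄_m)² = 293.9333  ⇒  Var(R_m) = 293.9333 / 6 = 48.9889
β = Cov / Var(R_m) = 84.4939 / 48.9889 = 1.7248
MRP = 13.89% − 4.55% = 9.34%
E(R) = R_f + β × MRP = 4.55% + 1.7248 × 9.34% = 20.66%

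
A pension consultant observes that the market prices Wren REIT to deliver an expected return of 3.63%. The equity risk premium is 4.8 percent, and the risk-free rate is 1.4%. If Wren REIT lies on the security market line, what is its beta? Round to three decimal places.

β = (E(R) − R_f) / MRP = (3.63% − 1.4%) / 4.8% = 2.23% / 4.8% = 0.465

0.465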